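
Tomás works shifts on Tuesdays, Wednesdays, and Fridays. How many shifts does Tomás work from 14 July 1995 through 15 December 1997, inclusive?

14 July 1995 is a Friday.
From 14 July 1995 to 15 December 1997 is 886 days inclusive.
886 = 7 × 126 + 4, so there are 126 full weeks plus 4 extra days.
Each full week contributes 3 days from the set (Tue, Wed, Fri): 126 × 3 = 378.
The 4 extra days are Friday, Saturday, Sunday, Monday — 1 of them qualifies.
Total: 378 + 1 = 379.

379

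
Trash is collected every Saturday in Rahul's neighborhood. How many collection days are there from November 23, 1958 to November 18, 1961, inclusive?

November 23, 1958 is a Sunday.
That's 1092 days from start to end, counting both.
1092 = 7 × 156, so the span is exactly 156 full weeks.
Each full week contributes one Saturday: 156 so far.
Total: 156.

156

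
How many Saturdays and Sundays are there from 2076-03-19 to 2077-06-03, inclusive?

126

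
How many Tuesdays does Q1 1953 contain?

13

January 1, 1953 is a Thursday.
The range spans 90 days (inclusive of both endpoints).
90 = 7 × 12 + 6, so there are 12 full weeks plus 6 extra days.
Each full week contributes one Tuesday: 12 so far.
The 6 extra days are Thu, Fri, Sat, Sun, Mon, Tue — 1 of them qualifies.
Total: 12 + 1 = 13.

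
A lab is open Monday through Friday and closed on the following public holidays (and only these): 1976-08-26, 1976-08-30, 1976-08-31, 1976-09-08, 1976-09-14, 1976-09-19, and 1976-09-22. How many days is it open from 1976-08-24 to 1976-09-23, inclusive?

1976-08-24 is a Tuesday.
From 1976-08-24 to 1976-09-23 is 31 days inclusive.
31 = 7 × 4 + 3, so there are 4 full weeks plus 3 extra days.
Each full week contributes 5 weekdays (Mon–Fri): 4 × 5 = 20.
The 3 extra days are Tuesday, Wednesday, Thursday — 3 of them qualify.
Total: 20 + 3 = 23.
Holidays: 1976-08-26 (Thu); 1976-08-30 (Mon); 1976-08-31 (Tue); 1976-09-08 (Wed); 1976-09-14 (Tue); 1976-09-19 (Sun); 1976-09-22 (Wed).
6 of the 7 holidays fall on weekdays; the rest are weekends and were already excluded.
Business days: 23 − 6 = 17.

17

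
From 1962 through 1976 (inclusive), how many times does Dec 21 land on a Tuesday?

Day of week of December 21 in each year:
1962: Fri, 1963: Sat, 1964: Mon, 1965: Tue ✓, 1966: Wed, 1967: Thu, 1968: Sat, 1969: Sun, 1970: Mon, 1971: Tue ✓, 1972: Thu, 1973: Fri, 1974: Sat, 1975: Sun, 1976: Tue ✓
Tuesdays: 1965, 1971, 1976.

3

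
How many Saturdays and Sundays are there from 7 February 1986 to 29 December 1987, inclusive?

198

7 February 1986 is a Friday.
The range spans 691 days (inclusive of both endpoints).
691 = 7 × 98 + 5, so there are 98 full weeks plus 5 extra days.
Each full week contributes 2 weekend days (Sat, Sun): 98 × 2 = 196.
The 5 extra days are Fri, Sat, Sun, Mon, Tue — 2 of them qualify.
Total: 196 + 2 = 198.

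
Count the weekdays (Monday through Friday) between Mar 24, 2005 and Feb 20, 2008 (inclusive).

Mar 24, 2005 is a Thursday.
That's 1064 days from start to end, counting both.
1064 = 7 × 152, so the span is exactly 152 full weeks.
Each full week contributes 5 weekdays (Mon–Fri): 152 × 5 = 760.

760 weekdays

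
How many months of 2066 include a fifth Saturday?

4

A month has five Saturdays exactly when Saturday falls within its first (length − 28) days.
Jan: 31 days, starts Fri → 5 of Fri, Sat, Sun ✓
Feb: 28 days, starts Mon → 5 of (none)
Mar: 31 days, starts Mon → 5 of Mon, Tue, Wed
Apr: 30 days, starts Thu → 5 of Thu, Fri
May: 31 days, starts Sat → 5 of Sat, Sun, Mon ✓
Jun: 30 days, starts Tue → 5 of Tue, Wed
Jul: 31 days, starts Thu → 5 of Thu, Fri, Sat ✓
Aug: 31 days, starts Sun → 5 of Sun, Mon, Tue
Sep: 30 days, starts Wed → 5 of Wed, Thu
Oct: 31 days, starts Fri → 5 of Fri, Sat, Sun ✓
Nov: 30 days, starts Mon → 5 of Mon, Tue
Dec: 31 days, starts Wed → 5 of Wed, Thu, Fri
Months with five Saturdays: Jan, May, Jul, Oct.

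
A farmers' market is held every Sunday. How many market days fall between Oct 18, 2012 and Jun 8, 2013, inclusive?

33

Oct 18, 2012 is a Thursday.
From Oct 18, 2012 to Jun 8, 2013 is 234 days inclusive.
234 = 7 × 33 + 3, so there are 33 full weeks plus 3 extra days.
Each full week contributes one Sunday: 33 so far.
The 3 extra days are Thursday, Friday, Saturday — none qualify.
Total: 33 + 0 = 33.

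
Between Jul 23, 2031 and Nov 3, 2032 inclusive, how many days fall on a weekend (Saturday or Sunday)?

134

Jul 23, 2031 is a Wednesday.
That's 470 days from start to end, counting both.
470 = 7 × 67 + 1, so there are 67 full weeks plus 1 extra day.
Each full week contributes 2 weekend days (Sat, Sun): 67 × 2 = 134.
The 1 extra day is Wednesday — none qualify.
Total: 134 + 0 = 134.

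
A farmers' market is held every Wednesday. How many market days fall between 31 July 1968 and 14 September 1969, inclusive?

31 July 1968 is a Wednesday.
From 31 July 1968 to 14 September 1969 is 411 days inclusive.
411 = 7 × 58 + 5, so there are 58 full weeks plus 5 extra days.
Each full week contributes one Wednesday: 58 so far.
The 5 extra days are Wed, Thu, Fri, Sat, Sun — 1 of them qualifies.
Total: 58 + 1 = 59.

59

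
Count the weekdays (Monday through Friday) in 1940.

Jan 1, 1940 is a Monday.
From Jan 1, 1940 to Dec 31, 1940 is 366 days inclusive.
366 = 7 × 52 + 2, so there are 52 full weeks plus 2 extra days.
Each full week contributes 5 weekdays (Mon–Fri): 52 × 5 = 260.
The 2 extra days are Mon, Tue — 2 of them qualify.
Total: 260 + 2 = 262.

262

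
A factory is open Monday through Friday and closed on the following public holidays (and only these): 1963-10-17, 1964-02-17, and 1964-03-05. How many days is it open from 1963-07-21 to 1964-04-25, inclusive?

1963-07-21 is a Sunday.
That's 280 days from start to end, counting both.
280 = 7 × 40, so the span is exactly 40 full weeks.
Each full week contributes 5 weekdays (Mon–Fri): 40 × 5 = 200.
Holidays: 1963-10-17 (Thu); 1964-02-17 (Mon); 1964-03-05 (Thu).
All 3 holidays fall on weekdays, so subtract 3.
Business days: 200 − 3 = 197.

197 business days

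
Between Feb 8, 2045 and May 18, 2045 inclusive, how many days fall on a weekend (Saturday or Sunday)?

28

Feb 8, 2045 is a Wednesday.
That's 100 days from start to end, counting both.
100 = 7 × 14 + 2, so there are 14 full weeks plus 2 extra days.
Each full week contributes 2 weekend days (Sat, Sun): 14 × 2 = 28.
The 2 extra days are Wednesday, Thursday — none qualify.
Total: 28 + 0 = 28.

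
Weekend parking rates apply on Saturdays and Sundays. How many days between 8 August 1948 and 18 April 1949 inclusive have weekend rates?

73

8 August 1948 is a Sunday.
The range spans 254 days (inclusive of both endpoints).
254 = 7 × 36 + 2, so there are 36 full weeks plus 2 extra days.
Each full week contributes 2 weekend days (Sat, Sun): 36 × 2 = 72.
The 2 extra days are Sun, Mon — 1 of them qualifies.
Total: 72 + 1 = 73.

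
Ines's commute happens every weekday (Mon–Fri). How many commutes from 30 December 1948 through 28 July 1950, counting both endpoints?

30 December 1948 is a Thursday.
That's 576 days from start to end, counting both.
576 = 7 × 82 + 2, so there are 82 full weeks plus 2 extra days.
Each full week contributes 5 weekdays (Mon–Fri): 82 × 5 = 410.
The 2 extra days are Thu, Fri — 2 of them qualify.
Total: 410 + 2 = 412.

412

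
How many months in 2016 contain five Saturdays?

5

A month has five Saturdays exactly when Saturday falls within its first (length − 28) days.
Jan: 31 days, starts Fri → 5 of Fri, Sat, Sun ✓
Feb: 29 days, starts Mon → 5 of Mon
Mar: 31 days, starts Tue → 5 of Tue, Wed, Thu
Apr: 30 days, starts Fri → 5 of Fri, Sat ✓
May: 31 days, starts Sun → 5 of Sun, Mon, Tue
Jun: 30 days, starts Wed → 5 of Wed, Thu
Jul: 31 days, starts Fri → 5 of Fri, Sat, Sun ✓
Aug: 31 days, starts Mon → 5 of Mon, Tue, Wed
Sep: 30 days, starts Thu → 5 of Thu, Fri
Oct: 31 days, starts Sat → 5 of Sat, Sun, Mon ✓
Nov: 30 days, starts Tue → 5 of Tue, Wed
Dec: 31 days, starts Thu → 5 of Thu, Fri, Sat ✓
Months with five Saturdays: Jan, Apr, Jul, Oct, Dec.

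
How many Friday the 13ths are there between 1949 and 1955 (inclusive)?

Friday-the-13ths by year:
1949: May
1950: Jan, Oct
1951: Apr, Jul
1952: Jun
1953: Feb, Mar, Nov
1954: Aug
1955: May

11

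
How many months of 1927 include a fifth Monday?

4

A month has five Mondays exactly when Monday falls within its first (length − 28) days.
Jan: 31 days, starts Sat → 5 of Sat, Sun, Mon ✓
Feb: 28 days, starts Tue → 5 of (none)
Mar: 31 days, starts Tue → 5 of Tue, Wed, Thu
Apr: 30 days, starts Fri → 5 of Fri, Sat
May: 31 days, starts Sun → 5 of Sun, Mon, Tue ✓
Jun: 30 days, starts Wed → 5 of Wed, Thu
Jul: 31 days, starts Fri → 5 of Fri, Sat, Sun
Aug: 31 days, starts Mon → 5 of Mon, Tue, Wed ✓
Sep: 30 days, starts Thu → 5 of Thu, Fri
Oct: 31 days, starts Sat → 5 of Sat, Sun, Mon ✓
Nov: 30 days, starts Tue → 5 of Tue, Wed
Dec: 31 days, starts Thu → 5 of Thu, Fri, Sat
Months with five Mondays: Jan, May, Aug, Oct.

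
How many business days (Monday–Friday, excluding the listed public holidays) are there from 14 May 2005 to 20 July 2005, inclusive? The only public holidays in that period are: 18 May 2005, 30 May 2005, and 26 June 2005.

14 May 2005 is a Saturday.
From 14 May 2005 to 20 July 2005 is 68 days inclusive.
68 = 7 × 9 + 5, so there are 9 full weeks plus 5 extra days.
Each full week contributes 5 weekdays (Mon–Fri): 9 × 5 = 45.
The 5 extra days are Saturday, Sunday, Monday, Tuesday, Wednesday — 3 of them qualify.
Total: 45 + 3 = 48.
Holidays: 18 May 2005 (Wed); 30 May 2005 (Mon); 26 June 2005 (Sun).
2 of the 3 holidays fall on weekdays; the rest are weekends and were already excluded.
Business days: 48 − 2 = 46.

46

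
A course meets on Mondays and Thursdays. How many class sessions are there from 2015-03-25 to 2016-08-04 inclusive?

2015-03-25 is a Wednesday.
The range spans 499 days (inclusive of both endpoints).
499 = 7 × 71 + 2, so there are 71 full weeks plus 2 extra days.
Each full week contributes 2 days from the set (Mon, Thu): 71 × 2 = 142.
The 2 extra days are Wednesday, Thursday — 1 of them qualifies.
Total: 142 + 1 = 143.

143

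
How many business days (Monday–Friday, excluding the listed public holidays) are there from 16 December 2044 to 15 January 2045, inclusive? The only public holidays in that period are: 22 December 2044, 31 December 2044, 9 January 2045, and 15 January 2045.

19 business days

16 December 2044 is a Friday.
The range spans 31 days (inclusive of both endpoints).
31 = 7 × 4 + 3, so there are 4 full weeks plus 3 extra days.
Each full week contributes 5 weekdays (Mon–Fri): 4 × 5 = 20.
The 3 extra days are Friday, Saturday, Sunday — 1 of them qualifies.
Total: 20 + 1 = 21.
Holidays: 22 December 2044 (Thu); 31 December 2044 (Sat); 9 January 2045 (Mon); 15 January 2045 (Sun).
2 of the 4 holidays fall on weekdays; the rest are weekends and were already excluded.
Business days: 21 − 2 = 19.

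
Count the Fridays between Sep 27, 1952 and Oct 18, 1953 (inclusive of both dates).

Sep 27, 1952 is a Saturday.
The range spans 387 days (inclusive of both endpoints).
387 = 7 × 55 + 2, so there are 55 full weeks plus 2 extra days.
Each full week contributes one Friday: 55 so far.
The 2 extra days are Saturday, Sunday — none qualify.
Total: 55 + 0 = 55.

55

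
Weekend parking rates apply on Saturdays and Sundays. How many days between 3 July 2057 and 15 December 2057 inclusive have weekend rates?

3 July 2057 is a Tuesday.
That's 166 days from start to end, counting both.
166 = 7 × 23 + 5, so there are 23 full weeks plus 5 extra days.
Each full week contributes 2 weekend days (Sat, Sun): 23 × 2 = 46.
The 5 extra days are Tue, Wed, Thu, Fri, Sat — 1 of them qualifies.
Total: 46 + 1 = 47.

47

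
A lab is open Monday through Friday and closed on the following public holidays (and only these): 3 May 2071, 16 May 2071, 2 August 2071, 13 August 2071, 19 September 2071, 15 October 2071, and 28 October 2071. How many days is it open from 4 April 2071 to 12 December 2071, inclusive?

177 business days

4 April 2071 is a Saturday.
From 4 April 2071 to 12 December 2071 is 253 days inclusive.
253 = 7 × 36 + 1, so there are 36 full weeks plus 1 extra day.
Each full week contributes 5 weekdays (Mon–Fri): 36 × 5 = 180.
The 1 extra day is Saturday — none qualify.
Total: 180 + 0 = 180.
Holidays: 3 May 2071 (Sun); 16 May 2071 (Sat); 2 August 2071 (Sun); 13 August 2071 (Thu); 19 September 2071 (Sat); 15 October 2071 (Thu); 28 October 2071 (Wed).
3 of the 7 holidays fall on weekdays; the rest are weekends and were already excluded.
Business days: 180 − 3 = 177.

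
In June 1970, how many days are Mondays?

June 1, 1970 is a Monday.
From June 1, 1970 to June 30, 1970 is 30 days inclusive.
30 = 7 × 4 + 2, so there are 4 full weeks plus 2 extra days.
Each full week contributes one Monday: 4 so far.
The 2 extra days are Monday, Tuesday — 1 of them qualifies.
Total: 4 + 1 = 5.

5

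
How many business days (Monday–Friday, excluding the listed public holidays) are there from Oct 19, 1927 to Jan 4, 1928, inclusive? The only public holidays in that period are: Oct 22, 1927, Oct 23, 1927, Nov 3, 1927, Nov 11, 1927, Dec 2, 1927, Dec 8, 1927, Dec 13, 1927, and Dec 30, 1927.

Oct 19, 1927 is a Wednesday.
From Oct 19, 1927 to Jan 4, 1928 is 78 days inclusive.
78 = 7 × 11 + 1, so there are 11 full weeks plus 1 extra day.
Each full week contributes 5 weekdays (Mon–Fri): 11 × 5 = 55.
The 1 extra day is Wed — 1 of them qualifies.
Total: 55 + 1 = 56.
Holidays: Oct 22, 1927 (Sat); Oct 23, 1927 (Sun); Nov 3, 1927 (Thu); Nov 11, 1927 (Fri); Dec 2, 1927 (Fri); Dec 8, 1927 (Thu); Dec 13, 1927 (Tue); Dec 30, 1927 (Fri).
6 of the 8 holidays fall on weekdays; the rest are weekends and were already excluded.
Business days: 56 − 6 = 50.

50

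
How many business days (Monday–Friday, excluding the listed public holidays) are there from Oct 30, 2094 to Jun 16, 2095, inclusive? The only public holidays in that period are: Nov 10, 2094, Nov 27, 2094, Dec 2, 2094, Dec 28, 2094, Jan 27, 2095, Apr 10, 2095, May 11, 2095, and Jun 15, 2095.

Oct 30, 2094 is a Saturday.
That's 230 days from start to end, counting both.
230 = 7 × 32 + 6, so there are 32 full weeks plus 6 extra days.
Each full week contributes 5 weekdays (Mon–Fri): 32 × 5 = 160.
The 6 extra days are Sat, Sun, Mon, Tue, Wed, Thu — 4 of them qualify.
Total: 160 + 4 = 164.
Holidays: Nov 10, 2094 (Wed); Nov 27, 2094 (Sat); Dec 2, 2094 (Thu); Dec 28, 2094 (Tue); Jan 27, 2095 (Thu); Apr 10, 2095 (Sun); May 11, 2095 (Wed); Jun 15, 2095 (Wed).
6 of the 8 holidays fall on weekdays; the rest are weekends and were already excluded.
Business days: 164 − 6 = 158.

158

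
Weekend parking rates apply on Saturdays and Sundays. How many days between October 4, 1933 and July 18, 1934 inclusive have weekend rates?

October 4, 1933 is a Wednesday.
From October 4, 1933 to July 18, 1934 is 288 days inclusive.
288 = 7 × 41 + 1, so there are 41 full weeks plus 1 extra day.
Each full week contributes 2 weekend days (Sat, Sun): 41 × 2 = 82.
The 1 extra day is Wednesday — none qualify.
Total: 82 + 0 = 82.

82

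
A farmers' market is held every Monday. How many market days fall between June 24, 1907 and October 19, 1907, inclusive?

17 Mondays

June 24, 1907 is a Monday.
That's 118 days from start to end, counting both.
118 = 7 × 16 + 6, so there are 16 full weeks plus 6 extra days.
Each full week contributes one Monday: 16 so far.
The 6 extra days are Monday, Tuesday, Wednesday, Thursday, Friday, Saturday — 1 of them qualifies.
Total: 16 + 1 = 17.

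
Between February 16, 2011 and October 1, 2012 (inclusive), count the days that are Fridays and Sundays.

170

February 16, 2011 is a Wednesday.
That's 594 days from start to end, counting both.
594 = 7 × 84 + 6, so there are 84 full weeks plus 6 extra days.
Each full week contributes 2 days from the set (Fri, Sun): 84 × 2 = 168.
The 6 extra days are Wednesday, Thursday, Friday, Saturday, Sunday, Monday — 2 of them qualify.
Total: 168 + 2 = 170.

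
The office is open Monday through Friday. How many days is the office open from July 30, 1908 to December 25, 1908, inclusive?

107

July 30, 1908 is a Thursday.
From July 30, 1908 to December 25, 1908 is 149 days inclusive.
149 = 7 × 21 + 2, so there are 21 full weeks plus 2 extra days.
Each full week contributes 5 weekdays (Mon–Fri): 21 × 5 = 105.
The 2 extra days are Thursday, Friday — 2 of them qualify.
Total: 105 + 2 = 107.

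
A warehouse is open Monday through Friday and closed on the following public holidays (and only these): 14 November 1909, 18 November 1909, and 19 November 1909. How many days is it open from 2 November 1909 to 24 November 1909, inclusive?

15 working days

2 November 1909 is a Tuesday.
The range spans 23 days (inclusive of both endpoints).
23 = 7 × 3 + 2, so there are 3 full weeks plus 2 extra days.
Each full week contributes 5 weekdays (Mon–Fri): 3 × 5 = 15.
The 2 extra days are Tue, Wed — 2 of them qualify.
Total: 15 + 2 = 17.
Holidays: 14 November 1909 (Sun); 18 November 1909 (Thu); 19 November 1909 (Fri).
2 of the 3 holidays fall on weekdays; the rest are weekends and were already excluded.
Business days: 17 − 2 = 15.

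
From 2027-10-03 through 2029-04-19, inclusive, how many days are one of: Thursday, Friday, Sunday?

242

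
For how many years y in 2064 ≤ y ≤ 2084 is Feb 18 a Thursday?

Day of week of February 18 in each year:
2064: Mon, 2065: Wed, 2066: Thu ✓, 2067: Fri, 2068: Sat, 2069: Mon, 2070: Tue, 2071: Wed, 2072: Thu ✓, 2073: Sat, 2074: Sun, 2075: Mon, 2076: Tue, 2077: Thu ✓, 2078: Fri, 2079: Sat, 2080: Sun, 2081: Tue, 2082: Wed, 2083: Thu ✓, 2084: Fri
Thursdays: 2066, 2072, 2077, 2083.

4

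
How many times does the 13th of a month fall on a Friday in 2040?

The 13th falls on a Friday when the month's 13th has weekday Fri.
Jan 13 is Fri ✓; Feb 13 is Mon; Mar 13 is Tue; Apr 13 is Fri ✓; May 13 is Sun; Jun 13 is Wed; Jul 13 is Fri ✓; Aug 13 is Mon; Sep 13 is Thu; Oct 13 is Sat; Nov 13 is Tue; Dec 13 is Thu.
Friday the 13ths: Jan, Apr, Jul.

3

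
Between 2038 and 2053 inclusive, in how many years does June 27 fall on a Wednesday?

2

Day of week of June 27 in each year:
2038: Sun, 2039: Mon, 2040: Wed ✓, 2041: Thu, 2042: Fri, 2043: Sat, 2044: Mon, 2045: Tue, 2046: Wed ✓, 2047: Thu, 2048: Sat, 2049: Sun, 2050: Mon, 2051: Tue, 2052: Thu, 2053: Fri
Wednesdays: 2040, 2046.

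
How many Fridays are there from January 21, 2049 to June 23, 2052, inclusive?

179

January 21, 2049 is a Thursday.
That's 1250 days from start to end, counting both.
1250 = 7 × 178 + 4, so there are 178 full weeks plus 4 extra days.
Each full week contributes one Friday: 178 so far.
The 4 extra days are Thu, Fri, Sat, Sun — 1 of them qualifies.
Total: 178 + 1 = 179.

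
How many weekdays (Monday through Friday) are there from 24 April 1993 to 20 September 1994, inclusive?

24 April 1993 is a Saturday.
The range spans 515 days (inclusive of both endpoints).
515 = 7 × 73 + 4, so there are 73 full weeks plus 4 extra days.
Each full week contributes 5 weekdays (Mon–Fri): 73 × 5 = 365.
The 4 extra days are Sat, Sun, Mon, Tue — 2 of them qualify.
Total: 365 + 2 = 367.

367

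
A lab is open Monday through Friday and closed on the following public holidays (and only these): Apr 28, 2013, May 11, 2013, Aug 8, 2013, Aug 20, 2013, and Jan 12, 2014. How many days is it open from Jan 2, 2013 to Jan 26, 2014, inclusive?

Jan 2, 2013 is a Wednesday.
That's 390 days from start to end, counting both.
390 = 7 × 55 + 5, so there are 55 full weeks plus 5 extra days.
Each full week contributes 5 weekdays (Mon–Fri): 55 × 5 = 275.
The 5 extra days are Wednesday, Thursday, Friday, Saturday, Sunday — 3 of them qualify.
Total: 275 + 3 = 278.
Holidays: Apr 28, 2013 (Sun); May 11, 2013 (Sat); Aug 8, 2013 (Thu); Aug 20, 2013 (Tue); Jan 12, 2014 (Sun).
2 of the 5 holidays fall on weekdays; the rest are weekends and were already excluded.
Business days: 278 − 2 = 276.

276 business days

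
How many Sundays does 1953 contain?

Jan 1, 1953 is a Thursday.
From Jan 1, 1953 to Dec 31, 1953 is 365 days inclusive.
365 = 7 × 52 + 1, so there are 52 full weeks plus 1 extra day.
Each full week contributes one Sunday: 52 so far.
The 1 extra day is Thu — none qualify.
Total: 52 + 0 = 52.

52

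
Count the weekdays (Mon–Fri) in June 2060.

Jun 1, 2060 is a Tuesday.
That's 30 days from start to end, counting both.
30 = 7 × 4 + 2, so there are 4 full weeks plus 2 extra days.
Each full week contributes 5 weekdays (Mon–Fri): 4 × 5 = 20.
The 2 extra days are Tuesday, Wednesday — 2 of them qualify.
Total: 20 + 2 = 22.

22 weekdays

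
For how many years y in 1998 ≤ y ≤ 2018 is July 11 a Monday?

Day of week of July 11 in each year:
1998: Sat, 1999: Sun, 2000: Tue, 2001: Wed, 2002: Thu, 2003: Fri, 2004: Sun, 2005: Mon ✓, 2006: Tue, 2007: Wed, 2008: Fri, 2009: Sat, 2010: Sun, 2011: Mon ✓, 2012: Wed, 2013: Thu, 2014: Fri, 2015: Sat, 2016: Mon ✓, 2017: Tue, 2018: Wed
Mondays: 2005, 2011, 2016.

3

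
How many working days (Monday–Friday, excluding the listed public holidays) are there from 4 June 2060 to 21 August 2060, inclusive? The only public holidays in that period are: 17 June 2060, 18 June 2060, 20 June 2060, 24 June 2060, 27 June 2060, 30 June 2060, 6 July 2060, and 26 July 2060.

4 June 2060 is a Friday.
That's 79 days from start to end, counting both.
79 = 7 × 11 + 2, so there are 11 full weeks plus 2 extra days.
Each full week contributes 5 weekdays (Mon–Fri): 11 × 5 = 55.
The 2 extra days are Fri, Sat — 1 of them qualifies.
Total: 55 + 1 = 56.
Holidays: 17 June 2060 (Thu); 18 June 2060 (Fri); 20 June 2060 (Sun); 24 June 2060 (Thu); 27 June 2060 (Sun); 30 June 2060 (Wed); 6 July 2060 (Tue); 26 July 2060 (Mon).
6 of the 8 holidays fall on weekdays; the rest are weekends and were already excluded.
Business days: 56 − 6 = 50.

50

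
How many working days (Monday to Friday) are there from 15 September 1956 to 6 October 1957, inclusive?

15 September 1956 is a Saturday.
That's 387 days from start to end, counting both.
387 = 7 × 55 + 2, so there are 55 full weeks plus 2 extra days.
Each full week contributes 5 weekdays (Mon–Fri): 55 × 5 = 275.
The 2 extra days are Sat, Sun — none qualify.
Total: 275 + 0 = 275.

275 weekdays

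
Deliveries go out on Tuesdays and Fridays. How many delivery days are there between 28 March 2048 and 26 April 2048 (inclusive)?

28 March 2048 is a Saturday.
From 28 March 2048 to 26 April 2048 is 30 days inclusive.
30 = 7 × 4 + 2, so there are 4 full weeks plus 2 extra days.
Each full week contributes 2 days from the set (Tue, Fri): 4 × 2 = 8.
The 2 extra days are Sat, Sun — none qualify.
Total: 8 + 0 = 8.

8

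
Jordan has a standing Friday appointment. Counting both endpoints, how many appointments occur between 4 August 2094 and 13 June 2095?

45

4 August 2094 is a Wednesday.
The range spans 314 days (inclusive of both endpoints).
314 = 7 × 44 + 6, so there are 44 full weeks plus 6 extra days.
Each full week contributes one Friday: 44 so far.
The 6 extra days are Wednesday, Thursday, Friday, Saturday, Sunday, Monday — 1 of them qualifies.
Total: 44 + 1 = 45.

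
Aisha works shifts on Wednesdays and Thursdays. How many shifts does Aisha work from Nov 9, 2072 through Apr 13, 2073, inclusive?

46

Nov 9, 2072 is a Wednesday.
From Nov 9, 2072 to Apr 13, 2073 is 156 days inclusive.
156 = 7 × 22 + 2, so there are 22 full weeks plus 2 extra days.
Each full week contributes 2 days from the set (Wed, Thu): 22 × 2 = 44.
The 2 extra days are Wed, Thu — 2 of them qualify.
Total: 44 + 2 = 46.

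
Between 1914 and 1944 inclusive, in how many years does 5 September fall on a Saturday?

5

Day of week of September 5 in each year:
1914: Sat ✓, 1915: Sun, 1916: Tue, 1917: Wed, 1918: Thu, 1919: Fri, 1920: Sun, 1921: Mon, 1922: Tue, 1923: Wed, 1924: Fri, 1925: Sat ✓, 1926: Sun, 1927: Mon, 1928: Wed, 1929: Thu, 1930: Fri, 1931: Sat ✓, 1932: Mon, 1933: Tue, 1934: Wed, 1935: Thu, 1936: Sat ✓, 1937: Sun, 1938: Mon, 1939: Tue, 1940: Thu, 1941: Fri, 1942: Sat ✓, 1943: Sun, 1944: Tue
Saturdays: 1914, 1925, 1931, 1936, 1942.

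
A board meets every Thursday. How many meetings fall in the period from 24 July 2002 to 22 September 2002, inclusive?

24 July 2002 is a Wednesday.
From 24 July 2002 to 22 September 2002 is 61 days inclusive.
61 = 7 × 8 + 5, so there are 8 full weeks plus 5 extra days.
Each full week contributes one Thursday: 8 so far.
The 5 extra days are Wed, Thu, Fri, Sat, Sun — 1 of them qualifies.
Total: 8 + 1 = 9.

9 Thursdays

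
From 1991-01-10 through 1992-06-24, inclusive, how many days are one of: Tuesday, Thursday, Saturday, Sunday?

1991-01-10 is a Thursday.
From 1991-01-10 to 1992-06-24 is 532 days inclusive.
532 = 7 × 76, so the span is exactly 76 full weeks.
Each full week contributes 4 days from the set (Tue, Thu, Sat, Sun): 76 × 4 = 304.
Total: 304.

304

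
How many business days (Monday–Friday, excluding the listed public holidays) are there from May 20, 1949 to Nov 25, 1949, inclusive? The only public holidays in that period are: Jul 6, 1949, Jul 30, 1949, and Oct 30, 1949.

May 20, 1949 is a Friday.
That's 190 days from start to end, counting both.
190 = 7 × 27 + 1, so there are 27 full weeks plus 1 extra day.
Each full week contributes 5 weekdays (Mon–Fri): 27 × 5 = 135.
The 1 extra day is Fri — 1 of them qualifies.
Total: 135 + 1 = 136.
Holidays: Jul 6, 1949 (Wed); Jul 30, 1949 (Sat); Oct 30, 1949 (Sun).
1 of the 3 holidays fall on weekdays; the rest are weekends and were already excluded.
Business days: 136 − 1 = 135.

135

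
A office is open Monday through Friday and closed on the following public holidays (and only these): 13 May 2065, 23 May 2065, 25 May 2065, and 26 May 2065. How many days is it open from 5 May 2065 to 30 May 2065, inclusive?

16

5 May 2065 is a Tuesday.
The range spans 26 days (inclusive of both endpoints).
26 = 7 × 3 + 5, so there are 3 full weeks plus 5 extra days.
Each full week contributes 5 weekdays (Mon–Fri): 3 × 5 = 15.
The 5 extra days are Tue, Wed, Thu, Fri, Sat — 4 of them qualify.
Total: 15 + 4 = 19.
Holidays: 13 May 2065 (Wed); 23 May 2065 (Sat); 25 May 2065 (Mon); 26 May 2065 (Tue).
3 of the 4 holidays fall on weekdays; the rest are weekends and were already excluded.
Business days: 19 − 3 = 16.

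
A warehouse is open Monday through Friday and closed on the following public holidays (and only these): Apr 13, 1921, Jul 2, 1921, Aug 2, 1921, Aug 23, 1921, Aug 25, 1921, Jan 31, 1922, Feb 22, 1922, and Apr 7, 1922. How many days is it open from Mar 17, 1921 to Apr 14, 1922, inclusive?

Mar 17, 1921 is a Thursday.
From Mar 17, 1921 to Apr 14, 1922 is 394 days inclusive.
394 = 7 × 56 + 2, so there are 56 full weeks plus 2 extra days.
Each full week contributes 5 weekdays (Mon–Fri): 56 × 5 = 280.
The 2 extra days are Thursday, Friday — 2 of them qualify.
Total: 280 + 2 = 282.
Holidays: Apr 13, 1921 (Wed); Jul 2, 1921 (Sat); Aug 2, 1921 (Tue); Aug 23, 1921 (Tue); Aug 25, 1921 (Thu); Jan 31, 1922 (Tue); Feb 22, 1922 (Wed); Apr 7, 1922 (Fri).
7 of the 8 holidays fall on weekdays; the rest are weekends and were already excluded.
Business days: 282 − 7 = 275.

275 working days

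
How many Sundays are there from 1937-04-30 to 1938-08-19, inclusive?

68 Sundays

1937-04-30 is a Friday.
From 1937-04-30 to 1938-08-19 is 477 days inclusive.
477 = 7 × 68 + 1, so there are 68 full weeks plus 1 extra day.
Each full week contributes one Sunday: 68 so far.
The 1 extra day is Friday — none qualify.
Total: 68 + 0 = 68.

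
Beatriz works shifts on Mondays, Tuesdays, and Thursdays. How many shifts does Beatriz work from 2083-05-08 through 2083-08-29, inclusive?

48

2083-05-08 is a Saturday.
From 2083-05-08 to 2083-08-29 is 114 days inclusive.
114 = 7 × 16 + 2, so there are 16 full weeks plus 2 extra days.
Each full week contributes 3 days from the set (Mon, Tue, Thu): 16 × 3 = 48.
The 2 extra days are Saturday, Sunday — none qualify.
Total: 48 + 0 = 48.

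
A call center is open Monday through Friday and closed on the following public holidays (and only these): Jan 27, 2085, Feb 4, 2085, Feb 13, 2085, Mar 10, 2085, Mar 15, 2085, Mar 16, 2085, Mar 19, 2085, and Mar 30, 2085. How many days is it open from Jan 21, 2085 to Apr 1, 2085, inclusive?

45 business days

Jan 21, 2085 is a Sunday.
That's 71 days from start to end, counting both.
71 = 7 × 10 + 1, so there are 10 full weeks plus 1 extra day.
Each full week contributes 5 weekdays (Mon–Fri): 10 × 5 = 50.
The 1 extra day is Sun — none qualify.
Total: 50 + 0 = 50.
Holidays: Jan 27, 2085 (Sat); Feb 4, 2085 (Sun); Feb 13, 2085 (Tue); Mar 10, 2085 (Sat); Mar 15, 2085 (Thu); Mar 16, 2085 (Fri); Mar 19, 2085 (Mon); Mar 30, 2085 (Fri).
5 of the 8 holidays fall on weekdays; the rest are weekends and were already excluded.
Business days: 50 − 5 = 45.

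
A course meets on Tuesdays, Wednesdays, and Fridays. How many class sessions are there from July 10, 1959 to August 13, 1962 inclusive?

July 10, 1959 is a Friday.
The range spans 1131 days (inclusive of both endpoints).
1131 = 7 × 161 + 4, so there are 161 full weeks plus 4 extra days.
Each full week contributes 3 days from the set (Tue, Wed, Fri): 161 × 3 = 483.
The 4 extra days are Friday, Saturday, Sunday, Monday — 1 of them qualifies.
Total: 483 + 1 = 484.

484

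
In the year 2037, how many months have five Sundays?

A month has five Sundays exactly when Sunday falls within its first (length − 28) days.
Jan: 31 days, starts Thu → 5 of Thu, Fri, Sat
Feb: 28 days, starts Sun → 5 of (none)
Mar: 31 days, starts Sun → 5 of Sun, Mon, Tue ✓
Apr: 30 days, starts Wed → 5 of Wed, Thu
May: 31 days, starts Fri → 5 of Fri, Sat, Sun ✓
Jun: 30 days, starts Mon → 5 of Mon, Tue
Jul: 31 days, starts Wed → 5 of Wed, Thu, Fri
Aug: 31 days, starts Sat → 5 of Sat, Sun, Mon ✓
Sep: 30 days, starts Tue → 5 of Tue, Wed
Oct: 31 days, starts Thu → 5 of Thu, Fri, Sat
Nov: 30 days, starts Sun → 5 of Sun, Mon ✓
Dec: 31 days, starts Tue → 5 of Tue, Wed, Thu
Months with five Sundays: Mar, May, Aug, Nov.

4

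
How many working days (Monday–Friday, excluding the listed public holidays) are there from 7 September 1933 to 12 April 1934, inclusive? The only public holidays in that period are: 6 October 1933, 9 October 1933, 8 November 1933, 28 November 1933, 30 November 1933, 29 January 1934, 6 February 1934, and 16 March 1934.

7 September 1933 is a Thursday.
From 7 September 1933 to 12 April 1934 is 218 days inclusive.
218 = 7 × 31 + 1, so there are 31 full weeks plus 1 extra day.
Each full week contributes 5 weekdays (Mon–Fri): 31 × 5 = 155.
The 1 extra day is Thu — 1 of them qualifies.
Total: 155 + 1 = 156.
Holidays: 6 October 1933 (Fri); 9 October 1933 (Mon); 8 November 1933 (Wed); 28 November 1933 (Tue); 30 November 1933 (Thu); 29 January 1934 (Mon); 6 February 1934 (Tue); 16 March 1934 (Fri).
All 8 holidays fall on weekdays, so subtract 8.
Business days: 156 − 8 = 148.

148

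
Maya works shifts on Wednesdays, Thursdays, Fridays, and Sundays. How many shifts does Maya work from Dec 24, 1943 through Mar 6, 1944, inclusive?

Dec 24, 1943 is a Friday.
The range spans 74 days (inclusive of both endpoints).
74 = 7 × 10 + 4, so there are 10 full weeks plus 4 extra days.
Each full week contributes 4 days from the set (Wed, Thu, Fri, Sun): 10 × 4 = 40.
The 4 extra days are Fri, Sat, Sun, Mon — 2 of them qualify.
Total: 40 + 2 = 42.

42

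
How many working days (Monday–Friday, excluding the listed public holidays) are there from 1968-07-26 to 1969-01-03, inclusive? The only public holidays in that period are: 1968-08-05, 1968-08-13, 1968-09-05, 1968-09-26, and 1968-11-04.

111

1968-07-26 is a Friday.
The range spans 162 days (inclusive of both endpoints).
162 = 7 × 23 + 1, so there are 23 full weeks plus 1 extra day.
Each full week contributes 5 weekdays (Mon–Fri): 23 × 5 = 115.
The 1 extra day is Friday — 1 of them qualifies.
Total: 115 + 1 = 116.
Holidays: 1968-08-05 (Mon); 1968-08-13 (Tue); 1968-09-05 (Thu); 1968-09-26 (Thu); 1968-11-04 (Mon).
All 5 holidays fall on weekdays, so subtract 5.
Business days: 116 − 5 = 111.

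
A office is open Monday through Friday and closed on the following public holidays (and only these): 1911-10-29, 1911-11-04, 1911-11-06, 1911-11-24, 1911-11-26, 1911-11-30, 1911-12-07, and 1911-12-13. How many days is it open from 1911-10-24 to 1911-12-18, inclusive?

1911-10-24 is a Tuesday.
From 1911-10-24 to 1911-12-18 is 56 days inclusive.
56 = 7 × 8, so the span is exactly 8 full weeks.
Each full week contributes 5 weekdays (Mon–Fri): 8 × 5 = 40.
Total: 40.
Holidays: 1911-10-29 (Sun); 1911-11-04 (Sat); 1911-11-06 (Mon); 1911-11-24 (Fri); 1911-11-26 (Sun); 1911-11-30 (Thu); 1911-12-07 (Thu); 1911-12-13 (Wed).
5 of the 8 holidays fall on weekdays; the rest are weekends and were already excluded.
Business days: 40 − 5 = 35.

35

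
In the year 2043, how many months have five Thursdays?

5

A month has five Thursdays exactly when Thursday falls within its first (length − 28) days.
Jan: 31 days, starts Thu → 5 of Thu, Fri, Sat ✓
Feb: 28 days, starts Sun → 5 of (none)
Mar: 31 days, starts Sun → 5 of Sun, Mon, Tue
Apr: 30 days, starts Wed → 5 of Wed, Thu ✓
May: 31 days, starts Fri → 5 of Fri, Sat, Sun
Jun: 30 days, starts Mon → 5 of Mon, Tue
Jul: 31 days, starts Wed → 5 of Wed, Thu, Fri ✓
Aug: 31 days, starts Sat → 5 of Sat, Sun, Mon
Sep: 30 days, starts Tue → 5 of Tue, Wed
Oct: 31 days, starts Thu → 5 of Thu, Fri, Sat ✓
Nov: 30 days, starts Sun → 5 of Sun, Mon
Dec: 31 days, starts Tue → 5 of Tue, Wed, Thu ✓
Months with five Thursdays: Jan, Apr, Jul, Oct, Dec.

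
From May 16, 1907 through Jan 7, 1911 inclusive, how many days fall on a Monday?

190 Mondays

May 16, 1907 is a Thursday.
From May 16, 1907 to Jan 7, 1911 is 1333 days inclusive.
1333 = 7 × 190 + 3, so there are 190 full weeks plus 3 extra days.
Each full week contributes one Monday: 190 so far.
The 3 extra days are Thursday, Friday, Saturday — none qualify.
Total: 190 + 0 = 190.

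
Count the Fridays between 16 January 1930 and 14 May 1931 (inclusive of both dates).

69

16 January 1930 is a Thursday.
The range spans 484 days (inclusive of both endpoints).
484 = 7 × 69 + 1, so there are 69 full weeks plus 1 extra day.
Each full week contributes one Friday: 69 so far.
The 1 extra day is Thursday — none qualify.
Total: 69 + 0 = 69.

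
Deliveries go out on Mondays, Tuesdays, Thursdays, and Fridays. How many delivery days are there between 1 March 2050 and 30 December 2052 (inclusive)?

592

1 March 2050 is a Tuesday.
The range spans 1036 days (inclusive of both endpoints).
1036 = 7 × 148, so the span is exactly 148 full weeks.
Each full week contributes 4 days from the set (Mon, Tue, Thu, Fri): 148 × 4 = 592.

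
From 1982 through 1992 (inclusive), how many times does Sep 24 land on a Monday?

Day of week of September 24 in each year:
1982: Fri, 1983: Sat, 1984: Mon ✓, 1985: Tue, 1986: Wed, 1987: Thu, 1988: Sat, 1989: Sun, 1990: Mon ✓, 1991: Tue, 1992: Thu
Mondays: 1984, 1990.

2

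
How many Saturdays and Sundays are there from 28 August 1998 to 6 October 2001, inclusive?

28 August 1998 is a Friday.
That's 1136 days from start to end, counting both.
1136 = 7 × 162 + 2, so there are 162 full weeks plus 2 extra days.
Each full week contributes 2 weekend days (Sat, Sun): 162 × 2 = 324.
The 2 extra days are Fri, Sat — 1 of them qualifies.
Total: 324 + 1 = 325.

325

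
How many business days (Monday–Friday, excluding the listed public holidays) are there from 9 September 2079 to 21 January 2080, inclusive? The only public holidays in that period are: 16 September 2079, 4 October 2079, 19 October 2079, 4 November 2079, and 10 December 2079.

93 business days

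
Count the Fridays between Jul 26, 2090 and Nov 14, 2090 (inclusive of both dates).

16

Jul 26, 2090 is a Wednesday.
The range spans 112 days (inclusive of both endpoints).
112 = 7 × 16, so the span is exactly 16 full weeks.
Each full week contributes one Friday: 16 so far.
Total: 16.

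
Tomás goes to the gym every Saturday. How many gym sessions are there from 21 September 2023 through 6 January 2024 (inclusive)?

21 September 2023 is a Thursday.
From 21 September 2023 to 6 January 2024 is 108 days inclusive.
108 = 7 × 15 + 3, so there are 15 full weeks plus 3 extra days.
Each full week contributes one Saturday: 15 so far.
The 3 extra days are Thursday, Friday, Saturday — 1 of them qualifies.
Total: 15 + 1 = 16.

16 Saturdays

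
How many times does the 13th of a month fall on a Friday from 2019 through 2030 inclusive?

Friday-the-13ths by year:
2019: Sep, Dec
2020: Mar, Nov
2021: Aug
2022: May
2023: Jan, Oct
2024: Sep, Dec
2025: Jun
2026: Feb, Mar, Nov
2027: Aug
2028: Oct
2029: Apr, Jul
2030: Sep, Dec

20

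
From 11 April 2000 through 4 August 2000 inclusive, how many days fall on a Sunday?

16 Sundays

11 April 2000 is a Tuesday.
The range spans 116 days (inclusive of both endpoints).
116 = 7 × 16 + 4, so there are 16 full weeks plus 4 extra days.
Each full week contributes one Sunday: 16 so far.
The 4 extra days are Tue, Wed, Thu, Fri — none qualify.
Total: 16 + 0 = 16.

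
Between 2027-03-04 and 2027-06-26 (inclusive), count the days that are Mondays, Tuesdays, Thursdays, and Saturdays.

66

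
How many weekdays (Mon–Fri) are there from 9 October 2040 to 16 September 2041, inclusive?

9 October 2040 is a Tuesday.
That's 343 days from start to end, counting both.
343 = 7 × 49, so the span is exactly 49 full weeks.
Each full week contributes 5 weekdays (Mon–Fri): 49 × 5 = 245.
Total: 245.

245 weekdays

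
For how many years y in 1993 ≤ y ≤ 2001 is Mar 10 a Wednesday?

2

Day of week of March 10 in each year:
1993: Wed ✓, 1994: Thu, 1995: Fri, 1996: Sun, 1997: Mon, 1998: Tue, 1999: Wed ✓, 2000: Fri, 2001: Sat
Wednesdays: 1993, 1999.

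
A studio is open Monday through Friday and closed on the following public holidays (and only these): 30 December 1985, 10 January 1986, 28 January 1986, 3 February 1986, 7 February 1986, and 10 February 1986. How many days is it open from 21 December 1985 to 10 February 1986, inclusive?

30 business days

21 December 1985 is a Saturday.
That's 52 days from start to end, counting both.
52 = 7 × 7 + 3, so there are 7 full weeks plus 3 extra days.
Each full week contributes 5 weekdays (Mon–Fri): 7 × 5 = 35.
The 3 extra days are Sat, Sun, Mon — 1 of them qualifies.
Total: 35 + 1 = 36.
Holidays: 30 December 1985 (Mon); 10 January 1986 (Fri); 28 January 1986 (Tue); 3 February 1986 (Mon); 7 February 1986 (Fri); 10 February 1986 (Mon).
All 6 holidays fall on weekdays, so subtract 6.
Business days: 36 − 6 = 30.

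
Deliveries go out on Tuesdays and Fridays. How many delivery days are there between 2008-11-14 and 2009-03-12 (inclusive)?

2008-11-14 is a Friday.
From 2008-11-14 to 2009-03-12 is 119 days inclusive.
119 = 7 × 17, so the span is exactly 17 full weeks.
Each full week contributes 2 days from the set (Tue, Fri): 17 × 2 = 34.

34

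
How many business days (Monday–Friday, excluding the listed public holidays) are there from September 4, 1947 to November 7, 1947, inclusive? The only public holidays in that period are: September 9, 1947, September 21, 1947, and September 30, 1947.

September 4, 1947 is a Thursday.
From September 4, 1947 to November 7, 1947 is 65 days inclusive.
65 = 7 × 9 + 2, so there are 9 full weeks plus 2 extra days.
Each full week contributes 5 weekdays (Mon–Fri): 9 × 5 = 45.
The 2 extra days are Thu, Fri — 2 of them qualify.
Total: 45 + 2 = 47.
Holidays: September 9, 1947 (Tue); September 21, 1947 (Sun); September 30, 1947 (Tue).
2 of the 3 holidays fall on weekdays; the rest are weekends and were already excluded.
Business days: 47 − 2 = 45.

45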